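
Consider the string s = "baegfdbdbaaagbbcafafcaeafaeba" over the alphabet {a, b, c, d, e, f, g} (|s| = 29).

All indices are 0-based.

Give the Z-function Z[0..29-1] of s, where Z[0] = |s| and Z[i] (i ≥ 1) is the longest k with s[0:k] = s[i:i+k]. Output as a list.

[29, 0, 0, 0, 0, 0, 1, 0, 2, 0, 0, 0, 0, 1, 1, 0, 0, 0, 0, 0, 0, 0, 0, 0, 0, 0, 0, 2, 0]

Z[0]=29
i=1: outside box; Z[1]=0
i=2: outside box; Z[2]=0
i=3: outside box; Z[3]=0
i=4: outside box; Z[4]=0
i=5: outside box; Z[5]=0
i=6: outside box; Z[6]=1 scan→box=[6,7)
i=7: outside box; Z[7]=0
i=8: outside box; Z[8]=2 scan→box=[8,10)
i=9: min(r-i=1, Z[1]=0)=0; Z[9]=0
i=10: outside box; Z[10]=0
i=11: outside box; Z[11]=0
i=12: outside box; Z[12]=0
i=13: outside box; Z[13]=1 scan→box=[13,14)
i=14: outside box; Z[14]=1 scan→box=[14,15)
i=15: outside box; Z[15]=0
i=16: outside box; Z[16]=0
i=17: outside box; Z[17]=0
i=18: outside box; Z[18]=0
i=19: outside box; Z[19]=0
i=20: outside box; Z[20]=0
i=21: outside box; Z[21]=0
i=22: outside box; Z[22]=0
i=23: outside box; Z[23]=0
i=24: outside box; Z[24]=0
i=25: outside box; Z[25]=0
i=26: outside box; Z[26]=0
i=27: outside box; Z[27]=2 scan→box=[27,29)
i=28: min(r-i=1, Z[1]=0)=0; Z[28]=0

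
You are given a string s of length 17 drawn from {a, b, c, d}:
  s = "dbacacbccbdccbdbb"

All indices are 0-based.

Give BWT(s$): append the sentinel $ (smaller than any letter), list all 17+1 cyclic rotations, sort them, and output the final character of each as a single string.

bbcbddcccaaccdb$bb

rank  rotation            last
    0  $dbacacbccbdccbdbb  b
    1  acacbccbdccbdbb$db  b
    2  acbccbdccbdbb$dbac  c
    3  b$dbacacbccbdccbdb  b
    4  bacacbccbdccbdbb$d  d
    5  bb$dbacacbccbdccbd  d
    6  bccbdccbdbb$dbacac  c
    7  bdbb$dbacacbccbdcc  c
    8  bdccbdbb$dbacacbcc  c
    9  cacbccbdccbdbb$dba  a
   10  cbccbdccbdbb$dbaca  a
   11  cbdbb$dbacacbccbdc  c
   12  cbdccbdbb$dbacacbc  c
   13  ccbdbb$dbacacbccbd  d
   14  ccbdccbdbb$dbacacb  b
   15  dbacacbccbdccbdbb$  $
   16  dbb$dbacacbccbdccb  b
   17  dccbdbb$dbacacbccb  b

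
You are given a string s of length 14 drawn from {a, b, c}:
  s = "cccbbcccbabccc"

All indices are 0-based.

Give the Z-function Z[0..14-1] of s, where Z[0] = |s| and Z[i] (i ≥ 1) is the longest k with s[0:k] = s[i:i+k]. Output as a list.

Z[0]=14
i=1: outside box; Z[1]=2 scan→box=[1,3)
i=2: min(r-i=1, Z[1]=2)=1; Z[2]=1
i=3: outside box; Z[3]=0
i=4: outside box; Z[4]=0
i=5: outside box; Z[5]=4 scan→box=[5,9)
i=6: min(r-i=3, Z[1]=2)=2; Z[6]=2
i=7: min(r-i=2, Z[2]=1)=1; Z[7]=1
i=8: min(r-i=1, Z[3]=0)=0; Z[8]=0
i=9: outside box; Z[9]=0
i=10: outside box; Z[10]=0
i=11: outside box; Z[11]=3 scan→box=[11,14)
i=12: min(r-i=2, Z[1]=2)=2; Z[12]=2
i=13: min(r-i=1, Z[2]=1)=1; Z[13]=1

[14, 2, 1, 0, 0, 4, 2, 1, 0, 0, 0, 3, 2, 1]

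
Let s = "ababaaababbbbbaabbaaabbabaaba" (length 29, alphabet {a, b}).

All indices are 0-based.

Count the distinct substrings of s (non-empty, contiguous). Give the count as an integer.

sorted suffixes:
  #0 SA[0]=28  'a'
  #1 SA[1]=4  'aaababbbbbaabbaaabbabaaba'
  #2 SA[2]=18  'aaabbabaaba'
  #3 SA[3]=25  'aaba'
  #4 SA[4]=5  'aababbbbbaabbaaabbabaaba'
  #5 SA[5]=14  'aabbaaabbabaaba'
  #6 SA[6]=19  'aabbabaaba'
  #7 SA[7]=26  'aba'
  #8 SA[8]=2  'abaaababbbbbaabbaaabbabaaba'
  #9 SA[9]=23  'abaaba'
  #10 SA[10]=0  'ababaaababbbbbaabbaaabbabaaba'
  #11 SA[11]=6  'ababbbbbaabbaaabbabaaba'
  #12 SA[12]=15  'abbaaabbabaaba'
  #13 SA[13]=20  'abbabaaba'
  #14 SA[14]=8  'abbbbbaabbaaabbabaaba'
  #15 SA[15]=27  'ba'
  #16 SA[16]=3  'baaababbbbbaabbaaabbabaaba'
  #17 SA[17]=17  'baaabbabaaba'
  #18 SA[18]=24  'baaba'
  #19 SA[19]=13  'baabbaaabbabaaba'
  #20 SA[20]=1  'babaaababbbbbaabbaaabbabaaba'
  #21 SA[21]=22  'babaaba'
  #22 SA[22]=7  'babbbbbaabbaaabbabaaba'
  #23 SA[23]=16  'bbaaabbabaaba'
  #24 SA[24]=12  'bbaabbaaabbabaaba'
  #25 SA[25]=21  'bbabaaba'
  #26 SA[26]=11  'bbbaabbaaabbabaaba'
  #27 SA[27]=10  'bbbbaabbaaabbabaaba'
  #28 SA[28]=9  'bbbbbaabbaaabbabaaba'

SA = [28, 4, 18, 25, 5, 14, 19, 26, 2, 23, 0, 6, 15, 20, 8, 27, 3, 17, 24, 13, 1, 22, 7, 16, 12, 21, 11, 10, 9]
rank  pair      lcp
   1  s[28:],s[4:]  1  'a'
   2  s[4:],s[18:]  4  'aaab'
   3  s[18:],s[25:]  2  'aa'
   4  s[25:],s[5:]  4  'aaba'
   5  s[5:],s[14:]  3  'aab'
   6  s[14:],s[19:]  5  'aabba'
   7  s[19:],s[26:]  1  'a'
   8  s[26:],s[2:]  3  'aba'
   9  s[2:],s[23:]  4  'abaa'
  10  s[23:],s[0:]  3  'aba'
  11  s[0:],s[6:]  4  'abab'
  12  s[6:],s[15:]  2  'ab'
  13  s[15:],s[20:]  4  'abba'
  14  s[20:],s[8:]  3  'abb'
  15  s[8:],s[27:]  0  ''
  16  s[27:],s[3:]  2  'ba'
  17  s[3:],s[17:]  5  'baaab'
  18  s[17:],s[24:]  3  'baa'
  19  s[24:],s[13:]  4  'baab'
  20  s[13:],s[1:]  2  'ba'
  21  s[1:],s[22:]  5  'babaa'
  22  s[22:],s[7:]  3  'bab'
  23  s[7:],s[16:]  1  'b'
  24  s[16:],s[12:]  4  'bbaa'
  25  s[12:],s[21:]  3  'bba'
  26  s[21:],s[11:]  2  'bb'
  27  s[11:],s[10:]  3  'bbb'
  28  s[10:],s[9:]  4  'bbbb'

n(n+1)/2 = 29·30/2 = 435
Σ LCP = 0 + 1 + 4 + 2 + 4 + 3 + 5 + 1 + 3 + 4 + 3 + 4 + 2 + 4 + 3 + 0 + 2 + 5 + 3 + 4 + 2 + 5 + 3 + 1 + 4 + 3 + 2 + 3 + 4 = 84
distinct = 435 − 84 = 351

351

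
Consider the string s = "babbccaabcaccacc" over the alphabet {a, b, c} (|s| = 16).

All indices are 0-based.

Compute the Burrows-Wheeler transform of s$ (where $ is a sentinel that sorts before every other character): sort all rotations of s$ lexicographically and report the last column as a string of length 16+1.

rank  rotation           last
    0  $babbccaabcaccacc  c
    1  aabcaccacc$babbcc  c
    2  abbccaabcaccacc$b  b
    3  abcaccacc$babbcca  a
    4  acc$babbccaabcacc  c
    5  accacc$babbccaabc  c
    6  babbccaabcaccacc$  $
    7  bbccaabcaccacc$ba  a
    8  bcaccacc$babbccaa  a
    9  bccaabcaccacc$bab  b
   10  c$babbccaabcaccac  c
   11  caabcaccacc$babbc  c
   12  cacc$babbccaabcac  c
   13  caccacc$babbccaab  b
   14  cc$babbccaabcacca  a
   15  ccaabcaccacc$babb  b
   16  ccacc$babbccaabca  a

ccbacc$aabcccbaba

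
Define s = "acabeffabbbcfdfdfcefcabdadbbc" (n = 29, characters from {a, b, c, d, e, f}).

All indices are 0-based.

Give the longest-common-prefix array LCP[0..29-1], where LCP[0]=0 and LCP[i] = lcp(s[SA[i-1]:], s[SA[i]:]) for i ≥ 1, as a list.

sorted suffixes:
  #0 SA[0]=7  'abbbcfdfdfcefcabdadbbc'
  #1 SA[1]=21  'abdadbbc'
  #2 SA[2]=2  'abeffabbbcfdfdfcefcabdadbbc'
  #3 SA[3]=0  'acabeffabbbcfdfdfcefcabdadbbc'
  #4 SA[4]=24  'adbbc'
  #5 SA[5]=8  'bbbcfdfdfcefcabdadbbc'
  #6 SA[6]=26  'bbc'
  #7 SA[7]=9  'bbcfdfdfcefcabdadbbc'
  #8 SA[8]=27  'bc'
  #9 SA[9]=10  'bcfdfdfcefcabdadbbc'
  #10 SA[10]=22  'bdadbbc'
  #11 SA[11]=3  'beffabbbcfdfdfcefcabdadbbc'
  #12 SA[12]=28  'c'
  #13 SA[13]=20  'cabdadbbc'
  #14 SA[14]=1  'cabeffabbbcfdfdfcefcabdadbbc'
  #15 SA[15]=17  'cefcabdadbbc'
  #16 SA[16]=11  'cfdfdfcefcabdadbbc'
  #17 SA[17]=23  'dadbbc'
  #18 SA[18]=25  'dbbc'
  #19 SA[19]=15  'dfcefcabdadbbc'
  #20 SA[20]=13  'dfdfcefcabdadbbc'
  #21 SA[21]=18  'efcabdadbbc'
  #22 SA[22]=4  'effabbbcfdfdfcefcabdadbbc'
  #23 SA[23]=6  'fabbbcfdfdfcefcabdadbbc'
  #24 SA[24]=19  'fcabdadbbc'
  #25 SA[25]=16  'fcefcabdadbbc'
  #26 SA[26]=14  'fdfcefcabdadbbc'
  #27 SA[27]=12  'fdfdfcefcabdadbbc'
  #28 SA[28]=5  'ffabbbcfdfdfcefcabdadbbc'

SA = [7, 21, 2, 0, 24, 8, 26, 9, 27, 10, 22, 3, 28, 20, 1, 17, 11, 23, 25, 15, 13, 18, 4, 6, 19, 16, 14, 12, 5]
[i] adj suffixes → lcp
  [1] 7/21 → 2 ('ab')
  [2] 21/2 → 2 ('ab')
  [3] 2/0 → 1 ('a')
  [4] 0/24 → 1 ('a')
  [5] 24/8 → 0 ('')
  [6] 8/26 → 2 ('bb')
  [7] 26/9 → 3 ('bbc')
  [8] 9/27 → 1 ('b')
  [9] 27/10 → 2 ('bc')
  [10] 10/22 → 1 ('b')
  [11] 22/3 → 1 ('b')
  [12] 3/28 → 0 ('')
  [13] 28/20 → 1 ('c')
  [14] 20/1 → 3 ('cab')
  [15] 1/17 → 1 ('c')
  [16] 17/11 → 1 ('c')
  [17] 11/23 → 0 ('')
  [18] 23/25 → 1 ('d')
  [19] 25/15 → 1 ('d')
  [20] 15/13 → 2 ('df')
  [21] 13/18 → 0 ('')
  [22] 18/4 → 2 ('ef')
  [23] 4/6 → 0 ('')
  [24] 6/19 → 1 ('f')
  [25] 19/16 → 2 ('fc')
  [26] 16/14 → 1 ('f')
  [27] 14/12 → 3 ('fdf')
  [28] 12/5 → 1 ('f')

[0, 2, 2, 1, 1, 0, 2, 3, 1, 2, 1, 1, 0, 1, 3, 1, 1, 0, 1, 1, 2, 0, 2, 0, 1, 2, 1, 3, 1]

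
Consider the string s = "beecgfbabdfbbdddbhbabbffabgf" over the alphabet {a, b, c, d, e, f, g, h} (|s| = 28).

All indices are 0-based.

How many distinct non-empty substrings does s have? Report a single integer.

rank→(start, suffix):
  0 → (19, 'abbffabgf')
  1 → (7, 'abdfbbdddbhbabbffabgf')
  2 → (24, 'abgf')
  3 → (18, 'babbffabgf')
  4 → (6, 'babdfbbdddbhbabbffabgf')
  5 → (11, 'bbdddbhbabbffabgf')
  6 → (20, 'bbffabgf')
  7 → (12, 'bdddbhbabbffabgf')
  8 → (8, 'bdfbbdddbhbabbffabgf')
  9 → (0, 'beecgfbabdfbbdddbhbabbffabgf')
  10 → (21, 'bffabgf')
  11 → (25, 'bgf')
  12 → (16, 'bhbabbffabgf')
  13 → (3, 'cgfbabdfbbdddbhbabbffabgf')
  14 → (15, 'dbhbabbffabgf')
  15 → (14, 'ddbhbabbffabgf')
  16 → (13, 'dddbhbabbffabgf')
  17 → (9, 'dfbbdddbhbabbffabgf')
  18 → (2, 'ecgfbabdfbbdddbhbabbffabgf')
  19 → (1, 'eecgfbabdfbbdddbhbabbffabgf')
  20 → (27, 'f')
  21 → (23, 'fabgf')
  22 → (5, 'fbabdfbbdddbhbabbffabgf')
  23 → (10, 'fbbdddbhbabbffabgf')
  24 → (22, 'ffabgf')
  25 → (26, 'gf')
  26 → (4, 'gfbabdfbbdddbhbabbffabgf')
  27 → (17, 'hbabbffabgf')

SA = [19, 7, 24, 18, 6, 11, 20, 12, 8, 0, 21, 25, 16, 3, 15, 14, 13, 9, 2, 1, 27, 23, 5, 10, 22, 26, 4, 17]
rank  pair      lcp
   1  s[19:],s[7:]  2  'ab'
   2  s[7:],s[24:]  2  'ab'
   3  s[24:],s[18:]  0  ''
   4  s[18:],s[6:]  3  'bab'
   5  s[6:],s[11:]  1  'b'
   6  s[11:],s[20:]  2  'bb'
   7  s[20:],s[12:]  1  'b'
   8  s[12:],s[8:]  2  'bd'
   9  s[8:],s[0:]  1  'b'
  10  s[0:],s[21:]  1  'b'
  11  s[21:],s[25:]  1  'b'
  12  s[25:],s[16:]  1  'b'
  13  s[16:],s[3:]  0  ''
  14  s[3:],s[15:]  0  ''
  15  s[15:],s[14:]  1  'd'
  16  s[14:],s[13:]  2  'dd'
  17  s[13:],s[9:]  1  'd'
  18  s[9:],s[2:]  0  ''
  19  s[2:],s[1:]  1  'e'
  20  s[1:],s[27:]  0  ''
  21  s[27:],s[23:]  1  'f'
  22  s[23:],s[5:]  1  'f'
  23  s[5:],s[10:]  2  'fb'
  24  s[10:],s[22:]  1  'f'
  25  s[22:],s[26:]  0  ''
  26  s[26:],s[4:]  2  'gf'
  27  s[4:],s[17:]  0  ''

n(n+1)/2 = 28·29/2 = 406
Σ LCP = 0 + 2 + 2 + 0 + 3 + 1 + 2 + 1 + 2 + 1 + 1 + 1 + 1 + 0 + 0 + 1 + 2 + 1 + 0 + 1 + 0 + 1 + 1 + 2 + 1 + 0 + 2 + 0 = 29
distinct = 406 − 29 = 377

377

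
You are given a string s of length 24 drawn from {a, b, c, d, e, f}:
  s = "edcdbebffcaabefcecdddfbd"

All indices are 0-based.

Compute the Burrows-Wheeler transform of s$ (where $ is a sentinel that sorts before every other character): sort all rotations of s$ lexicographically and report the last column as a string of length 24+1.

dcafdaefdefbcecddbc$bdfeb

rank  rotation                   last
    0  $edcdbebffcaabefcecdddfbd  d
    1  aabefcecdddfbd$edcdbebffc  c
    2  abefcecdddfbd$edcdbebffca  a
    3  bd$edcdbebffcaabefcecdddf  f
    4  bebffcaabefcecdddfbd$edcd  d
    5  befcecdddfbd$edcdbebffcaa  a
    6  bffcaabefcecdddfbd$edcdbe  e
    7  caabefcecdddfbd$edcdbebff  f
    8  cdbebffcaabefcecdddfbd$ed  d
    9  cdddfbd$edcdbebffcaabefce  e
   10  cecdddfbd$edcdbebffcaabef  f
   11  d$edcdbebffcaabefcecdddfb  b
   12  dbebffcaabefcecdddfbd$edc  c
   13  dcdbebffcaabefcecdddfbd$e  e
   14  dddfbd$edcdbebffcaabefcec  c
   15  ddfbd$edcdbebffcaabefcecd  d
   16  dfbd$edcdbebffcaabefcecdd  d
   17  ebffcaabefcecdddfbd$edcdb  b
   18  ecdddfbd$edcdbebffcaabefc  c
   19  edcdbebffcaabefcecdddfbd$  $
   20  efcecdddfbd$edcdbebffcaab  b
   21  fbd$edcdbebffcaabefcecddd  d
   22  fcaabefcecdddfbd$edcdbebf  f
   23  fcecdddfbd$edcdbebffcaabe  e
   24  ffcaabefcecdddfbd$edcdbeb  b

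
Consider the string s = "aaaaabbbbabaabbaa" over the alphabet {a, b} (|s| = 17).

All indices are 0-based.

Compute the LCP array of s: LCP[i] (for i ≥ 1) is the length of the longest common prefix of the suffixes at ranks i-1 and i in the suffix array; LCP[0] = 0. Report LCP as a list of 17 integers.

[0, 1, 2, 4, 3, 2, 4, 1, 2, 3, 0, 3, 2, 1, 3, 2, 3]

sorted suffixes:
  #0 SA[0]=16  'a'
  #1 SA[1]=15  'aa'
  #2 SA[2]=0  'aaaaabbbbabaabbaa'
  #3 SA[3]=1  'aaaabbbbabaabbaa'
  #4 SA[4]=2  'aaabbbbabaabbaa'
  #5 SA[5]=11  'aabbaa'
  #6 SA[6]=3  'aabbbbabaabbaa'
  #7 SA[7]=9  'abaabbaa'
  #8 SA[8]=12  'abbaa'
  #9 SA[9]=4  'abbbbabaabbaa'
  #10 SA[10]=14  'baa'
  #11 SA[11]=10  'baabbaa'
  #12 SA[12]=8  'babaabbaa'
  #13 SA[13]=13  'bbaa'
  #14 SA[14]=7  'bbabaabbaa'
  #15 SA[15]=6  'bbbabaabbaa'
  #16 SA[16]=5  'bbbbabaabbaa'

SA = [16, 15, 0, 1, 2, 11, 3, 9, 12, 4, 14, 10, 8, 13, 7, 6, 5]
[i] adj suffixes → lcp
  [1] 16/15 → 1 ('a')
  [2] 15/0 → 2 ('aa')
  [3] 0/1 → 4 ('aaaa')
  [4] 1/2 → 3 ('aaa')
  [5] 2/11 → 2 ('aa')
  [6] 11/3 → 4 ('aabb')
  [7] 3/9 → 1 ('a')
  [8] 9/12 → 2 ('ab')
  [9] 12/4 → 3 ('abb')
  [10] 4/14 → 0 ('')
  [11] 14/10 → 3 ('baa')
  [12] 10/8 → 2 ('ba')
  [13] 8/13 → 1 ('b')
  [14] 13/7 → 3 ('bba')
  [15] 7/6 → 2 ('bb')
  [16] 6/5 → 3 ('bbb')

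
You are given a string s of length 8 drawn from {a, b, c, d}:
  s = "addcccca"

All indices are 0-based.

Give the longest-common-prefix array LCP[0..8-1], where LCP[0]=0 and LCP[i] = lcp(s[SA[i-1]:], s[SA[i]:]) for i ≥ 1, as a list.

[0, 1, 0, 1, 2, 3, 0, 1]

rank | idx | suffix
   0 |   7 | a
   1 |   0 | addcccca
   2 |   6 | ca
   3 |   5 | cca
   4 |   4 | ccca
   5 |   3 | cccca
   6 |   2 | dcccca
   7 |   1 | ddcccca

SA = [7, 0, 6, 5, 4, 3, 2, 1]
rank  pair      lcp
   1  s[7:],s[0:]  1  'a'
   2  s[0:],s[6:]  0  ''
   3  s[6:],s[5:]  1  'c'
   4  s[5:],s[4:]  2  'cc'
   5  s[4:],s[3:]  3  'ccc'
   6  s[3:],s[2:]  0  ''
   7  s[2:],s[1:]  1  'd'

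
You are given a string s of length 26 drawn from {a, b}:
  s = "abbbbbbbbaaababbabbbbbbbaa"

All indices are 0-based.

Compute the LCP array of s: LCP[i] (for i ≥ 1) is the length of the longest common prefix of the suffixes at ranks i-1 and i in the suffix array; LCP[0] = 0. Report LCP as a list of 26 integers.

rank→(start, suffix):
  0 → (25, 'a')
  1 → (24, 'aa')
  2 → (9, 'aaababbabbbbbbbaa')
  3 → (10, 'aababbabbbbbbbaa')
  4 → (11, 'ababbabbbbbbbaa')
  5 → (13, 'abbabbbbbbbaa')
  6 → (16, 'abbbbbbbaa')
  7 → (0, 'abbbbbbbbaaababbabbbbbbbaa')
  8 → (23, 'baa')
  9 → (8, 'baaababbabbbbbbbaa')
  10 → (12, 'babbabbbbbbbaa')
  11 → (15, 'babbbbbbbaa')
  12 → (22, 'bbaa')
  13 → (7, 'bbaaababbabbbbbbbaa')
  14 → (14, 'bbabbbbbbbaa')
  15 → (21, 'bbbaa')
  16 → (6, 'bbbaaababbabbbbbbbaa')
  17 → (20, 'bbbbaa')
  18 → (5, 'bbbbaaababbabbbbbbbaa')
  19 → (19, 'bbbbbaa')
  20 → (4, 'bbbbbaaababbabbbbbbbaa')
  21 → (18, 'bbbbbbaa')
  22 → (3, 'bbbbbbaaababbabbbbbbbaa')
  23 → (17, 'bbbbbbbaa')
  24 → (2, 'bbbbbbbaaababbabbbbbbbaa')
  25 → (1, 'bbbbbbbbaaababbabbbbbbbaa')

SA = [25, 24, 9, 10, 11, 13, 16, 0, 23, 8, 12, 15, 22, 7, 14, 21, 6, 20, 5, 19, 4, 18, 3, 17, 2, 1]
[i] adj suffixes → lcp
  [1] 25/24 → 1 ('a')
  [2] 24/9 → 2 ('aa')
  [3] 9/10 → 2 ('aa')
  [4] 10/11 → 1 ('a')
  [5] 11/13 → 2 ('ab')
  [6] 13/16 → 3 ('abb')
  [7] 16/0 → 8 ('abbbbbbb')
  [8] 0/23 → 0 ('')
  [9] 23/8 → 3 ('baa')
  [10] 8/12 → 2 ('ba')
  [11] 12/15 → 4 ('babb')
  [12] 15/22 → 1 ('b')
  [13] 22/7 → 4 ('bbaa')
  [14] 7/14 → 3 ('bba')
  [15] 14/21 → 2 ('bb')
  [16] 21/6 → 5 ('bbbaa')
  [17] 6/20 → 3 ('bbb')
  [18] 20/5 → 6 ('bbbbaa')
  [19] 5/19 → 4 ('bbbb')
  [20] 19/4 → 7 ('bbbbbaa')
  [21] 4/18 → 5 ('bbbbb')
  [22] 18/3 → 8 ('bbbbbbaa')
  [23] 3/17 → 6 ('bbbbbb')
  [24] 17/2 → 9 ('bbbbbbbaa')
  [25] 2/1 → 7 ('bbbbbbb')

[0, 1, 2, 2, 1, 2, 3, 8, 0, 3, 2, 4, 1, 4, 3, 2, 5, 3, 6, 4, 7, 5, 8, 6, 9, 7]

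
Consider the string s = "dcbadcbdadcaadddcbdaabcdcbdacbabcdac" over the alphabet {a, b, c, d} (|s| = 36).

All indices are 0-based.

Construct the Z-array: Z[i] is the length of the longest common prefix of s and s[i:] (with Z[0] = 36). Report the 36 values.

[36, 0, 0, 0, 3, 0, 0, 1, 0, 2, 0, 0, 0, 1, 1, 3, 0, 0, 1, 0, 0, 0, 0, 3, 0, 0, 1, 0, 0, 0, 0, 0, 0, 1, 0, 0]

Z[0]=36
i=1: fresh scan; Z[1]=0
i=2: fresh scan; Z[2]=0
i=3: fresh scan; Z[3]=0
i=4: fresh scan; Z[4]=3 extend→box=[4,7)
i=5: min(r-i=2, Z[1]=0)=0; Z[5]=0
i=6: min(r-i=1, Z[2]=0)=0; Z[6]=0
i=7: fresh scan; Z[7]=1 extend→box=[7,8)
i=8: fresh scan; Z[8]=0
i=9: fresh scan; Z[9]=2 extend→box=[9,11)
i=10: min(r-i=1, Z[1]=0)=0; Z[10]=0
i=11: fresh scan; Z[11]=0
i=12: fresh scan; Z[12]=0
i=13: fresh scan; Z[13]=1 extend→box=[13,14)
i=14: fresh scan; Z[14]=1 extend→box=[14,15)
i=15: fresh scan; Z[15]=3 extend→box=[15,18)
i=16: min(r-i=2, Z[1]=0)=0; Z[16]=0
i=17: min(r-i=1, Z[2]=0)=0; Z[17]=0
i=18: fresh scan; Z[18]=1 extend→box=[18,19)
i=19: fresh scan; Z[19]=0
i=20: fresh scan; Z[20]=0
i=21: fresh scan; Z[21]=0
i=22: fresh scan; Z[22]=0
i=23: fresh scan; Z[23]=3 extend→box=[23,26)
i=24: min(r-i=2, Z[1]=0)=0; Z[24]=0
i=25: min(r-i=1, Z[2]=0)=0; Z[25]=0
i=26: fresh scan; Z[26]=1 extend→box=[26,27)
i=27: fresh scan; Z[27]=0
i=28: fresh scan; Z[28]=0
i=29: fresh scan; Z[29]=0
i=30: fresh scan; Z[30]=0
i=31: fresh scan; Z[31]=0
i=32: fresh scan; Z[32]=0
i=33: fresh scan; Z[33]=1 extend→box=[33,34)
i=34: fresh scan; Z[34]=0
i=35: fresh scan; Z[35]=0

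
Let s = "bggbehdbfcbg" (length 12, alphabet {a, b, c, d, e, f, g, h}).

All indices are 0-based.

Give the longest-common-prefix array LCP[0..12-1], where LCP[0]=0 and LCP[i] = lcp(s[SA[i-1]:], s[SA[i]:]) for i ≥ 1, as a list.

[0, 1, 1, 2, 0, 0, 0, 0, 0, 1, 1, 0]

sorted suffixes:
  #0 SA[0]=3  'behdbfcbg'
  #1 SA[1]=7  'bfcbg'
  #2 SA[2]=10  'bg'
  #3 SA[3]=0  'bggbehdbfcbg'
  #4 SA[4]=9  'cbg'
  #5 SA[5]=6  'dbfcbg'
  #6 SA[6]=4  'ehdbfcbg'
  #7 SA[7]=8  'fcbg'
  #8 SA[8]=11  'g'
  #9 SA[9]=2  'gbehdbfcbg'
  #10 SA[10]=1  'ggbehdbfcbg'
  #11 SA[11]=5  'hdbfcbg'

SA = [3, 7, 10, 0, 9, 6, 4, 8, 11, 2, 1, 5]
[i] adj suffixes → lcp
  [1] 3/7 → 1 ('b')
  [2] 7/10 → 1 ('b')
  [3] 10/0 → 2 ('bg')
  [4] 0/9 → 0 ('')
  [5] 9/6 → 0 ('')
  [6] 6/4 → 0 ('')
  [7] 4/8 → 0 ('')
  [8] 8/11 → 0 ('')
  [9] 11/2 → 1 ('g')
  [10] 2/1 → 1 ('g')
  [11] 1/5 → 0 ('')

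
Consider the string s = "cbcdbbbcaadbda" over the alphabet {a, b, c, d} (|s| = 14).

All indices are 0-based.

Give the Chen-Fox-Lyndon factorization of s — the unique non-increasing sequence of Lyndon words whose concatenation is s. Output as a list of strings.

emit factor 1: 'c' (i=0, period=1)
emit factor 2: 'bcd' (i=1, period=3)
emit factor 3: 'bbbc' (i=4, period=4)
emit factor 4: 'aadbd' (i=8, period=5)
emit factor 5: 'a' (i=13, period=1)

["c", "bcd", "bbbc", "aadbd", "a"]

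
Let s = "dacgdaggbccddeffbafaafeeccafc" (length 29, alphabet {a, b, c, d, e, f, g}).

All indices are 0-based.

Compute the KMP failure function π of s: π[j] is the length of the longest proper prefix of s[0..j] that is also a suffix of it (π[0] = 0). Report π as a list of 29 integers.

[0, 0, 0, 0, 1, 2, 0, 0, 0, 0, 0, 1, 1, 0, 0, 0, 0, 0, 0, 0, 0, 0, 0, 0, 0, 0, 0, 0, 0]

π[0] = 0
j=1 s[j]='a': π[1]=0 (border '')
j=2 s[j]='c': π[2]=0 (border '')
j=3 s[j]='g': π[3]=0 (border '')
j=4 s[j]='d': π[4]=1 (border 'd')
j=5 s[j]='a': π[5]=2 (border 'da')
j=6 s[j]='g': k: 2→0; π[6]=0 (border '')
j=7 s[j]='g': π[7]=0 (border '')
j=8 s[j]='b': π[8]=0 (border '')
j=9 s[j]='c': π[9]=0 (border '')
j=10 s[j]='c': π[10]=0 (border '')
j=11 s[j]='d': π[11]=1 (border 'd')
j=12 s[j]='d': k: 1→0; π[12]=1 (border 'd')
j=13 s[j]='e': k: 1→0; π[13]=0 (border '')
j=14 s[j]='f': π[14]=0 (border '')
j=15 s[j]='f': π[15]=0 (border '')
j=16 s[j]='b': π[16]=0 (border '')
j=17 s[j]='a': π[17]=0 (border '')
j=18 s[j]='f': π[18]=0 (border '')
j=19 s[j]='a': π[19]=0 (border '')
j=20 s[j]='a': π[20]=0 (border '')
j=21 s[j]='f': π[21]=0 (border '')
j=22 s[j]='e': π[22]=0 (border '')
j=23 s[j]='e': π[23]=0 (border '')
j=24 s[j]='c': π[24]=0 (border '')
j=25 s[j]='c': π[25]=0 (border '')
j=26 s[j]='a': π[26]=0 (border '')
j=27 s[j]='f': π[27]=0 (border '')
j=28 s[j]='c': π[28]=0 (border '')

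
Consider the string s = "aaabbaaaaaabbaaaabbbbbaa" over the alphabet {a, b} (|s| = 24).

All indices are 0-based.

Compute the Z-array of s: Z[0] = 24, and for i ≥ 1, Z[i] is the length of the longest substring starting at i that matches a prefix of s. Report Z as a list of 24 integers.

Z[0]=24
i=1: outside box; Z[1]=2 scan→box=[1,3)
i=2: min(r-i=1, Z[1]=2)=1; Z[2]=1
i=3: outside box; Z[3]=0
i=4: outside box; Z[4]=0
i=5: outside box; Z[5]=3 scan→box=[5,8)
i=6: min(r-i=2, Z[1]=2)=2; Z[6]=3 scan→box=[6,9)
i=7: min(r-i=2, Z[1]=2)=2; Z[7]=3 scan→box=[7,10)
i=8: min(r-i=2, Z[1]=2)=2; Z[8]=9 scan→box=[8,17)
i=9: min(r-i=8, Z[1]=2)=2; Z[9]=2
i=10: min(r-i=7, Z[2]=1)=1; Z[10]=1
i=11: min(r-i=6, Z[3]=0)=0; Z[11]=0
i=12: min(r-i=5, Z[4]=0)=0; Z[12]=0
i=13: min(r-i=4, Z[5]=3)=3; Z[13]=3
i=14: min(r-i=3, Z[6]=3)=3; Z[14]=5 scan→box=[14,19)
i=15: min(r-i=4, Z[1]=2)=2; Z[15]=2
i=16: min(r-i=3, Z[2]=1)=1; Z[16]=1
i=17: min(r-i=2, Z[3]=0)=0; Z[17]=0
i=18: min(r-i=1, Z[4]=0)=0; Z[18]=0
i=19: outside box; Z[19]=0
i=20: outside box; Z[20]=0
i=21: outside box; Z[21]=0
i=22: outside box; Z[22]=2 scan→box=[22,24)
i=23: min(r-i=1, Z[1]=2)=1; Z[23]=1

[24, 2, 1, 0, 0, 3, 3, 3, 9, 2, 1, 0, 0, 3, 5, 2, 1, 0, 0, 0, 0, 0, 2, 1]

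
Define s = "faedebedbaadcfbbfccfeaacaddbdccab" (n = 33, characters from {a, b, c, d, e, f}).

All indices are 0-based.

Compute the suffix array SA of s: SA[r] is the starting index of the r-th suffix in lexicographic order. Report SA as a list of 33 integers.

[21, 9, 31, 22, 10, 24, 1, 32, 8, 14, 27, 5, 15, 30, 23, 29, 17, 12, 18, 7, 26, 28, 11, 25, 3, 20, 4, 6, 2, 0, 13, 16, 19]

rank→(start, suffix):
  0 → (21, 'aacaddbdccab')
  1 → (9, 'aadcfbbfccfeaacaddbdccab')
  2 → (31, 'ab')
  3 → (22, 'acaddbdccab')
  4 → (10, 'adcfbbfccfeaacaddbdccab')
  5 → (24, 'addbdccab')
  6 → (1, 'aedebedbaadcfbbfccfeaacaddbdccab')
  7 → (32, 'b')
  8 → (8, 'baadcfbbfccfeaacaddbdccab')
  9 → (14, 'bbfccfeaacaddbdccab')
  10 → (27, 'bdccab')
  11 → (5, 'bedbaadcfbbfccfeaacaddbdccab')
  12 → (15, 'bfccfeaacaddbdccab')
  13 → (30, 'cab')
  14 → (23, 'caddbdccab')
  15 → (29, 'ccab')
  16 → (17, 'ccfeaacaddbdccab')
  17 → (12, 'cfbbfccfeaacaddbdccab')
  18 → (18, 'cfeaacaddbdccab')
  19 → (7, 'dbaadcfbbfccfeaacaddbdccab')
  20 → (26, 'dbdccab')
  21 → (28, 'dccab')
  22 → (11, 'dcfbbfccfeaacaddbdccab')
  23 → (25, 'ddbdccab')
  24 → (3, 'debedbaadcfbbfccfeaacaddbdccab')
  25 → (20, 'eaacaddbdccab')
  26 → (4, 'ebedbaadcfbbfccfeaacaddbdccab')
  27 → (6, 'edbaadcfbbfccfeaacaddbdccab')
  28 → (2, 'edebedbaadcfbbfccfeaacaddbdccab')
  29 → (0, 'faedebedbaadcfbbfccfeaacaddbdccab')
  30 → (13, 'fbbfccfeaacaddbdccab')
  31 → (16, 'fccfeaacaddbdccab')
  32 → (19, 'feaacaddbdccab')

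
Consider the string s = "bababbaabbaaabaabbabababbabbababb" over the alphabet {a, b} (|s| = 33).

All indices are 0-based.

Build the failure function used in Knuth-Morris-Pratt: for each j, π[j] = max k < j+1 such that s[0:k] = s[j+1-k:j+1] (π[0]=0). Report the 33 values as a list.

[0, 0, 1, 2, 3, 1, 2, 0, 1, 1, 2, 0, 0, 1, 2, 0, 1, 1, 2, 3, 4, 5, 4, 5, 6, 7, 3, 1, 2, 3, 4, 5, 6]

π[0] = 0
j=1 s[j]='a': π[1]=0 (border '')
j=2 s[j]='b': π[2]=1 (border 'b')
j=3 s[j]='a': π[3]=2 (border 'ba')
j=4 s[j]='b': π[4]=3 (border 'bab')
j=5 s[j]='b': k: 3→1→0; π[5]=1 (border 'b')
j=6 s[j]='a': π[6]=2 (border 'ba')
j=7 s[j]='a': k: 2→0; π[7]=0 (border '')
j=8 s[j]='b': π[8]=1 (border 'b')
j=9 s[j]='b': k: 1→0; π[9]=1 (border 'b')
j=10 s[j]='a': π[10]=2 (border 'ba')
j=11 s[j]='a': k: 2→0; π[11]=0 (border '')
j=12 s[j]='a': π[12]=0 (border '')
j=13 s[j]='b': π[13]=1 (border 'b')
j=14 s[j]='a': π[14]=2 (border 'ba')
j=15 s[j]='a': k: 2→0; π[15]=0 (border '')
j=16 s[j]='b': π[16]=1 (border 'b')
j=17 s[j]='b': k: 1→0; π[17]=1 (border 'b')
j=18 s[j]='a': π[18]=2 (border 'ba')
j=19 s[j]='b': π[19]=3 (border 'bab')
j=20 s[j]='a': π[20]=4 (border 'baba')
j=21 s[j]='b': π[21]=5 (border 'babab')
j=22 s[j]='a': k: 5→3; π[22]=4 (border 'baba')
j=23 s[j]='b': π[23]=5 (border 'babab')
j=24 s[j]='b': π[24]=6 (border 'bababb')
j=25 s[j]='a': π[25]=7 (border 'bababba')
j=26 s[j]='b': k: 7→2; π[26]=3 (border 'bab')
j=27 s[j]='b': k: 3→1→0; π[27]=1 (border 'b')
j=28 s[j]='a': π[28]=2 (border 'ba')
j=29 s[j]='b': π[29]=3 (border 'bab')
j=30 s[j]='a': π[30]=4 (border 'baba')
j=31 s[j]='b': π[31]=5 (border 'babab')
j=32 s[j]='b': π[32]=6 (border 'bababb')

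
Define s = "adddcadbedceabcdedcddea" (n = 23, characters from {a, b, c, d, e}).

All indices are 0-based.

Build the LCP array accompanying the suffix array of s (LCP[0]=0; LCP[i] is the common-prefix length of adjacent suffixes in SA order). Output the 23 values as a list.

rank→(start, suffix):
  0 → (22, 'a')
  1 → (12, 'abcdedcddea')
  2 → (5, 'adbedceabcdedcddea')
  3 → (0, 'adddcadbedceabcdedcddea')
  4 → (13, 'bcdedcddea')
  5 → (7, 'bedceabcdedcddea')
  6 → (4, 'cadbedceabcdedcddea')
  7 → (18, 'cddea')
  8 → (14, 'cdedcddea')
  9 → (10, 'ceabcdedcddea')
  10 → (6, 'dbedceabcdedcddea')
  11 → (3, 'dcadbedceabcdedcddea')
  12 → (17, 'dcddea')
  13 → (9, 'dceabcdedcddea')
  14 → (2, 'ddcadbedceabcdedcddea')
  15 → (1, 'dddcadbedceabcdedcddea')
  16 → (19, 'ddea')
  17 → (20, 'dea')
  18 → (15, 'dedcddea')
  19 → (21, 'ea')
  20 → (11, 'eabcdedcddea')
  21 → (16, 'edcddea')
  22 → (8, 'edceabcdedcddea')

SA = [22, 12, 5, 0, 13, 7, 4, 18, 14, 10, 6, 3, 17, 9, 2, 1, 19, 20, 15, 21, 11, 16, 8]
i: (SA[i-1],SA[i]) lcp shared
  1: (22,12) 1 'a'
  2: (12,5) 1 'a'
  3: (5,0) 2 'ad'
  4: (0,13) 0 ''
  5: (13,7) 1 'b'
  6: (7,4) 0 ''
  7: (4,18) 1 'c'
  8: (18,14) 2 'cd'
  9: (14,10) 1 'c'
  10: (10,6) 0 ''
  11: (6,3) 1 'd'
  12: (3,17) 2 'dc'
  13: (17,9) 2 'dc'
  14: (9,2) 1 'd'
  15: (2,1) 2 'dd'
  16: (1,19) 2 'dd'
  17: (19,20) 1 'd'
  18: (20,15) 2 'de'
  19: (15,21) 0 ''
  20: (21,11) 2 'ea'
  21: (11,16) 1 'e'
  22: (16,8) 3 'edc'

[0, 1, 1, 2, 0, 1, 0, 1, 2, 1, 0, 1, 2, 2, 1, 2, 2, 1, 2, 0, 2, 1, 3]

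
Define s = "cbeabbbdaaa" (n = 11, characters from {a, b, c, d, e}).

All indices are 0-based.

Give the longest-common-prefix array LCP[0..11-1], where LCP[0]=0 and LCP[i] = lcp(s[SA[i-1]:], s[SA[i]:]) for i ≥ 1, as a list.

rank→(start, suffix):
  0 → (10, 'a')
  1 → (9, 'aa')
  2 → (8, 'aaa')
  3 → (3, 'abbbdaaa')
  4 → (4, 'bbbdaaa')
  5 → (5, 'bbdaaa')
  6 → (6, 'bdaaa')
  7 → (1, 'beabbbdaaa')
  8 → (0, 'cbeabbbdaaa')
  9 → (7, 'daaa')
  10 → (2, 'eabbbdaaa')

SA = [10, 9, 8, 3, 4, 5, 6, 1, 0, 7, 2]
rank  pair      lcp
   1  s[10:],s[9:]  1  'a'
   2  s[9:],s[8:]  2  'aa'
   3  s[8:],s[3:]  1  'a'
   4  s[3:],s[4:]  0  ''
   5  s[4:],s[5:]  2  'bb'
   6  s[5:],s[6:]  1  'b'
   7  s[6:],s[1:]  1  'b'
   8  s[1:],s[0:]  0  ''
   9  s[0:],s[7:]  0  ''
  10  s[7:],s[2:]  0  ''

[0, 1, 2, 1, 0, 2, 1, 1, 0, 0, 0]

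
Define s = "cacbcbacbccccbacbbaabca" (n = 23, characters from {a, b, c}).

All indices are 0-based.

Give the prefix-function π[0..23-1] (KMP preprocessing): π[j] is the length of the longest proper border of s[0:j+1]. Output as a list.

[0, 0, 1, 0, 1, 0, 0, 1, 0, 1, 1, 1, 1, 0, 0, 1, 0, 0, 0, 0, 0, 1, 2]

π[0] = 0
j=1 s[j]='a': π[1]=0 (border '')
j=2 s[j]='c': π[2]=1 (border 'c')
j=3 s[j]='b': k: 1→0; π[3]=0 (border '')
j=4 s[j]='c': π[4]=1 (border 'c')
j=5 s[j]='b': k: 1→0; π[5]=0 (border '')
j=6 s[j]='a': π[6]=0 (border '')
j=7 s[j]='c': π[7]=1 (border 'c')
j=8 s[j]='b': k: 1→0; π[8]=0 (border '')
j=9 s[j]='c': π[9]=1 (border 'c')
j=10 s[j]='c': k: 1→0; π[10]=1 (border 'c')
j=11 s[j]='c': k: 1→0; π[11]=1 (border 'c')
j=12 s[j]='c': k: 1→0; π[12]=1 (border 'c')
j=13 s[j]='b': k: 1→0; π[13]=0 (border '')
j=14 s[j]='a': π[14]=0 (border '')
j=15 s[j]='c': π[15]=1 (border 'c')
j=16 s[j]='b': k: 1→0; π[16]=0 (border '')
j=17 s[j]='b': π[17]=0 (border '')
j=18 s[j]='a': π[18]=0 (border '')
j=19 s[j]='a': π[19]=0 (border '')
j=20 s[j]='b': π[20]=0 (border '')
j=21 s[j]='c': π[21]=1 (border 'c')
j=22 s[j]='a': π[22]=2 (border 'ca')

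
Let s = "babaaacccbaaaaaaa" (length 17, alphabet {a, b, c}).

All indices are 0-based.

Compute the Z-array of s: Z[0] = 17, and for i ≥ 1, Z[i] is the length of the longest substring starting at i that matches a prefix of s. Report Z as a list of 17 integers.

[17, 0, 2, 0, 0, 0, 0, 0, 0, 2, 0, 0, 0, 0, 0, 0, 0]

Z[0]=17
i=1: outside box; Z[1]=0
i=2: outside box; Z[2]=2 scan→box=[2,4)
i=3: min(r-i=1, Z[1]=0)=0; Z[3]=0
i=4: outside box; Z[4]=0
i=5: outside box; Z[5]=0
i=6: outside box; Z[6]=0
i=7: outside box; Z[7]=0
i=8: outside box; Z[8]=0
i=9: outside box; Z[9]=2 scan→box=[9,11)
i=10: min(r-i=1, Z[1]=0)=0; Z[10]=0
i=11: outside box; Z[11]=0
i=12: outside box; Z[12]=0
i=13: outside box; Z[13]=0
i=14: outside box; Z[14]=0
i=15: outside box; Z[15]=0
i=16: outside box; Z[16]=0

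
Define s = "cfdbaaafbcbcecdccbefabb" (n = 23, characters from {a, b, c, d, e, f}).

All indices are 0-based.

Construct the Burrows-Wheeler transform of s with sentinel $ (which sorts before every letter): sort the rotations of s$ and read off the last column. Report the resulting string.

rank  rotation                  last
    0  $cfdbaaafbcbcecdccbefabb  b
    1  aaafbcbcecdccbefabb$cfdb  b
    2  aafbcbcecdccbefabb$cfdba  a
    3  abb$cfdbaaafbcbcecdccbef  f
    4  afbcbcecdccbefabb$cfdbaa  a
    5  b$cfdbaaafbcbcecdccbefab  b
    6  baaafbcbcecdccbefabb$cfd  d
    7  bb$cfdbaaafbcbcecdccbefa  a
    8  bcbcecdccbefabb$cfdbaaaf  f
    9  bcecdccbefabb$cfdbaaafbc  c
   10  befabb$cfdbaaafbcbcecdcc  c
   11  cbcecdccbefabb$cfdbaaafb  b
   12  cbefabb$cfdbaaafbcbcecdc  c
   13  ccbefabb$cfdbaaafbcbcecd  d
   14  cdccbefabb$cfdbaaafbcbce  e
   15  cecdccbefabb$cfdbaaafbcb  b
   16  cfdbaaafbcbcecdccbefabb$  $
   17  dbaaafbcbcecdccbefabb$cf  f
   18  dccbefabb$cfdbaaafbcbcec  c
   19  ecdccbefabb$cfdbaaafbcbc  c
   20  efabb$cfdbaaafbcbcecdccb  b
   21  fabb$cfdbaaafbcbcecdccbe  e
   22  fbcbcecdccbefabb$cfdbaaa  a
   23  fdbaaafbcbcecdccbefabb$c  c

bbafabdafccbcdeb$fccbeac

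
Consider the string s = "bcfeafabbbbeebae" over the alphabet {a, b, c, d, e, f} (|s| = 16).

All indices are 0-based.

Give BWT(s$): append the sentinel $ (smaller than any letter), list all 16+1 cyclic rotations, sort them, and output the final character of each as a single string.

efbeeabb$bbafebac

rank  rotation           last
    0  $bcfeafabbbbeebae  e
    1  abbbbeebae$bcfeaf  f
    2  ae$bcfeafabbbbeeb  b
    3  afabbbbeebae$bcfe  e
    4  bae$bcfeafabbbbee  e
    5  bbbbeebae$bcfeafa  a
    6  bbbeebae$bcfeafab  b
    7  bbeebae$bcfeafabb  b
    8  bcfeafabbbbeebae$  $
    9  beebae$bcfeafabbb  b
   10  cfeafabbbbeebae$b  b
   11  e$bcfeafabbbbeeba  a
   12  eafabbbbeebae$bcf  f
   13  ebae$bcfeafabbbbe  e
   14  eebae$bcfeafabbbb  b
   15  fabbbbeebae$bcfea  a
   16  feafabbbbeebae$bc  c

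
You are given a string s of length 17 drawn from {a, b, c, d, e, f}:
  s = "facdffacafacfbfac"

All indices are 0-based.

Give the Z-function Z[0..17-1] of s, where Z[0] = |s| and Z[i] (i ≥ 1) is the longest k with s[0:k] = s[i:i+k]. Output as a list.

[17, 0, 0, 0, 1, 3, 0, 0, 0, 3, 0, 0, 1, 0, 3, 0, 0]

Z[0]=17
i=1: fresh scan; Z[1]=0
i=2: fresh scan; Z[2]=0
i=3: fresh scan; Z[3]=0
i=4: fresh scan; Z[4]=1 scan→box=[4,5)
i=5: fresh scan; Z[5]=3 scan→box=[5,8)
i=6: min(r-i=2, Z[1]=0)=0; Z[6]=0
i=7: min(r-i=1, Z[2]=0)=0; Z[7]=0
i=8: fresh scan; Z[8]=0
i=9: fresh scan; Z[9]=3 scan→box=[9,12)
i=10: min(r-i=2, Z[1]=0)=0; Z[10]=0
i=11: min(r-i=1, Z[2]=0)=0; Z[11]=0
i=12: fresh scan; Z[12]=1 scan→box=[12,13)
i=13: fresh scan; Z[13]=0
i=14: fresh scan; Z[14]=3 scan→box=[14,17)
i=15: min(r-i=2, Z[1]=0)=0; Z[15]=0
i=16: min(r-i=1, Z[2]=0)=0; Z[16]=0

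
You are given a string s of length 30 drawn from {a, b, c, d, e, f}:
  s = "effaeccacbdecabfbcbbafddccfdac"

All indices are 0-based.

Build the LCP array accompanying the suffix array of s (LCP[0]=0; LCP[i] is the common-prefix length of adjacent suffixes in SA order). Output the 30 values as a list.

[0, 1, 2, 1, 1, 0, 1, 1, 1, 1, 0, 1, 2, 1, 2, 1, 2, 1, 0, 1, 1, 1, 0, 2, 1, 0, 1, 1, 2, 1]

rank | idx | suffix
   0 |  13 | abfbcbbafddccfdac
   1 |  28 | ac
   2 |   7 | acbdecabfbcbbafddccfdac
   3 |   3 | aeccacbdecabfbcbbafddccfdac
   4 |  20 | afddccfdac
   5 |  19 | bafddccfdac
   6 |  18 | bbafddccfdac
   7 |  16 | bcbbafddccfdac
   8 |   9 | bdecabfbcbbafddccfdac
   9 |  14 | bfbcbbafddccfdac
  10 |  29 | c
  11 |  12 | cabfbcbbafddccfdac
  12 |   6 | cacbdecabfbcbbafddccfdac
  13 |  17 | cbbafddccfdac
  14 |   8 | cbdecabfbcbbafddccfdac
  15 |   5 | ccacbdecabfbcbbafddccfdac
  16 |  24 | ccfdac
  17 |  25 | cfdac
  18 |  27 | dac
  19 |  23 | dccfdac
  20 |  22 | ddccfdac
  21 |  10 | decabfbcbbafddccfdac
  22 |  11 | ecabfbcbbafddccfdac
  23 |   4 | eccacbdecabfbcbbafddccfdac
  24 |   0 | effaeccacbdecabfbcbbafddccfdac
  25 |   2 | faeccacbdecabfbcbbafddccfdac
  26 |  15 | fbcbbafddccfdac
  27 |  26 | fdac
  28 |  21 | fddccfdac
  29 |   1 | ffaeccacbdecabfbcbbafddccfdac

SA = [13, 28, 7, 3, 20, 19, 18, 16, 9, 14, 29, 12, 6, 17, 8, 5, 24, 25, 27, 23, 22, 10, 11, 4, 0, 2, 15, 26, 21, 1]
[i] adj suffixes → lcp
  [1] 13/28 → 1 ('a')
  [2] 28/7 → 2 ('ac')
  [3] 7/3 → 1 ('a')
  [4] 3/20 → 1 ('a')
  [5] 20/19 → 0 ('')
  [6] 19/18 → 1 ('b')
  [7] 18/16 → 1 ('b')
  [8] 16/9 → 1 ('b')
  [9] 9/14 → 1 ('b')
  [10] 14/29 → 0 ('')
  [11] 29/12 → 1 ('c')
  [12] 12/6 → 2 ('ca')
  [13] 6/17 → 1 ('c')
  [14] 17/8 → 2 ('cb')
  [15] 8/5 → 1 ('c')
  [16] 5/24 → 2 ('cc')
  [17] 24/25 → 1 ('c')
  [18] 25/27 → 0 ('')
  [19] 27/23 → 1 ('d')
  [20] 23/22 → 1 ('d')
  [21] 22/10 → 1 ('d')
  [22] 10/11 → 0 ('')
  [23] 11/4 → 2 ('ec')
  [24] 4/0 → 1 ('e')
  [25] 0/2 → 0 ('')
  [26] 2/15 → 1 ('f')
  [27] 15/26 → 1 ('f')
  [28] 26/21 → 2 ('fd')
  [29] 21/1 → 1 ('f')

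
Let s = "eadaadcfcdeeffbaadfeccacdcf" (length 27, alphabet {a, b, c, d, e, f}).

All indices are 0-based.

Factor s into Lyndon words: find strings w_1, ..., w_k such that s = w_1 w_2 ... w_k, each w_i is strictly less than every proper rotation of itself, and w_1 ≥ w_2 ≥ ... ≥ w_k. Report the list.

emit factor 1: 'e' (i=0, period=1)
emit factor 2: 'ad' (i=1, period=2)
emit factor 3: 'aadcfcdeeffbaadfeccacdcf' (i=3, period=24)

["e", "ad", "aadcfcdeeffbaadfeccacdcf"]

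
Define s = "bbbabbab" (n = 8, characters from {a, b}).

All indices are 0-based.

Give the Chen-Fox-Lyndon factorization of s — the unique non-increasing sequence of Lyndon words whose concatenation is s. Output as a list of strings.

["b", "b", "b", "abb", "ab"]

emit factor 1: 'b' (i=0, period=1)
emit factor 2: 'b' (i=1, period=1)
emit factor 3: 'b' (i=2, period=1)
emit factor 4: 'abb' (i=3, period=3)
emit factor 5: 'ab' (i=6, period=2)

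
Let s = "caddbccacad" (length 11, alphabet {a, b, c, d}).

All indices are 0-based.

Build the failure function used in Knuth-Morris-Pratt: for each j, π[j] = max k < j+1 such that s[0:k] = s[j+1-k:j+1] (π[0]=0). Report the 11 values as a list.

[0, 0, 0, 0, 0, 1, 1, 2, 1, 2, 3]

π[0] = 0
j=1 s[j]='a': π[1]=0 (border '')
j=2 s[j]='d': π[2]=0 (border '')
j=3 s[j]='d': π[3]=0 (border '')
j=4 s[j]='b': π[4]=0 (border '')
j=5 s[j]='c': π[5]=1 (border 'c')
j=6 s[j]='c': k: 1→0; π[6]=1 (border 'c')
j=7 s[j]='a': π[7]=2 (border 'ca')
j=8 s[j]='c': k: 2→0; π[8]=1 (border 'c')
j=9 s[j]='a': π[9]=2 (border 'ca')
j=10 s[j]='d': π[10]=3 (border 'cad')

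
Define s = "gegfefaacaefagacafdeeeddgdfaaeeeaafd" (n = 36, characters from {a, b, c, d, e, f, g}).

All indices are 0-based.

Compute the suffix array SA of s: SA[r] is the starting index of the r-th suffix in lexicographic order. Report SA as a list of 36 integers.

[6, 27, 32, 7, 14, 28, 9, 33, 16, 12, 8, 15, 35, 22, 18, 25, 23, 31, 21, 30, 20, 29, 19, 4, 10, 1, 5, 26, 11, 34, 17, 3, 13, 24, 0, 2]

rank→(start, suffix):
  0 → (6, 'aacaefagacafdeeeddgdfaaeeeaafd')
  1 → (27, 'aaeeeaafd')
  2 → (32, 'aafd')
  3 → (7, 'acaefagacafdeeeddgdfaaeeeaafd')
  4 → (14, 'acafdeeeddgdfaaeeeaafd')
  5 → (28, 'aeeeaafd')
  6 → (9, 'aefagacafdeeeddgdfaaeeeaafd')
  7 → (33, 'afd')
  8 → (16, 'afdeeeddgdfaaeeeaafd')
  9 → (12, 'agacafdeeeddgdfaaeeeaafd')
  10 → (8, 'caefagacafdeeeddgdfaaeeeaafd')
  11 → (15, 'cafdeeeddgdfaaeeeaafd')
  12 → (35, 'd')
  13 → (22, 'ddgdfaaeeeaafd')
  14 → (18, 'deeeddgdfaaeeeaafd')
  15 → (25, 'dfaaeeeaafd')
  16 → (23, 'dgdfaaeeeaafd')
  17 → (31, 'eaafd')
  18 → (21, 'eddgdfaaeeeaafd')
  19 → (30, 'eeaafd')
  20 → (20, 'eeddgdfaaeeeaafd')
  21 → (29, 'eeeaafd')
  22 → (19, 'eeeddgdfaaeeeaafd')
  23 → (4, 'efaacaefagacafdeeeddgdfaaeeeaafd')
  24 → (10, 'efagacafdeeeddgdfaaeeeaafd')
  25 → (1, 'egfefaacaefagacafdeeeddgdfaaeeeaafd')
  26 → (5, 'faacaefagacafdeeeddgdfaaeeeaafd')
  27 → (26, 'faaeeeaafd')
  28 → (11, 'fagacafdeeeddgdfaaeeeaafd')
  29 → (34, 'fd')
  30 → (17, 'fdeeeddgdfaaeeeaafd')
  31 → (3, 'fefaacaefagacafdeeeddgdfaaeeeaafd')
  32 → (13, 'gacafdeeeddgdfaaeeeaafd')
  33 → (24, 'gdfaaeeeaafd')
  34 → (0, 'gegfefaacaefagacafdeeeddgdfaaeeeaafd')
  35 → (2, 'gfefaacaefagacafdeeeddgdfaaeeeaafd')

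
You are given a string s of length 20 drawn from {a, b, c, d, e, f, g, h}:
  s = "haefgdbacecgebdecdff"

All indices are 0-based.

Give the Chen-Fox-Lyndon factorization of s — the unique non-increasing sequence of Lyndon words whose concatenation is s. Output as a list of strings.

emit factor 1: 'h' (i=0, period=1)
emit factor 2: 'aefgdb' (i=1, period=6)
emit factor 3: 'acecgebdecdff' (i=7, period=13)

["h", "aefgdb", "acecgebdecdff"]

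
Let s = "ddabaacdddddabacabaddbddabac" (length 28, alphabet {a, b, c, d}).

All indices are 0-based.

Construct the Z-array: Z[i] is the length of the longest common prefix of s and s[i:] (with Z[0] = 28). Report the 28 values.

[28, 1, 0, 0, 0, 0, 0, 2, 2, 2, 5, 1, 0, 0, 0, 0, 0, 0, 0, 2, 1, 0, 5, 1, 0, 0, 0, 0]

Z[0]=28
i=1: i≥r, start 0; Z[1]=1 extend→box=[1,2)
i=2: i≥r, start 0; Z[2]=0
i=3: i≥r, start 0; Z[3]=0
i=4: i≥r, start 0; Z[4]=0
i=5: i≥r, start 0; Z[5]=0
i=6: i≥r, start 0; Z[6]=0
i=7: i≥r, start 0; Z[7]=2 extend→box=[7,9)
i=8: min(r-i=1, Z[1]=1)=1; Z[8]=2 extend→box=[8,10)
i=9: min(r-i=1, Z[1]=1)=1; Z[9]=2 extend→box=[9,11)
i=10: min(r-i=1, Z[1]=1)=1; Z[10]=5 extend→box=[10,15)
i=11: min(r-i=4, Z[1]=1)=1; Z[11]=1
i=12: min(r-i=3, Z[2]=0)=0; Z[12]=0
i=13: min(r-i=2, Z[3]=0)=0; Z[13]=0
i=14: min(r-i=1, Z[4]=0)=0; Z[14]=0
i=15: i≥r, start 0; Z[15]=0
i=16: i≥r, start 0; Z[16]=0
i=17: i≥r, start 0; Z[17]=0
i=18: i≥r, start 0; Z[18]=0
i=19: i≥r, start 0; Z[19]=2 extend→box=[19,21)
i=20: min(r-i=1, Z[1]=1)=1; Z[20]=1
i=21: i≥r, start 0; Z[21]=0
i=22: i≥r, start 0; Z[22]=5 extend→box=[22,27)
i=23: min(r-i=4, Z[1]=1)=1; Z[23]=1
i=24: min(r-i=3, Z[2]=0)=0; Z[24]=0
i=25: min(r-i=2, Z[3]=0)=0; Z[25]=0
i=26: min(r-i=1, Z[4]=0)=0; Z[26]=0
i=27: i≥r, start 0; Z[27]=0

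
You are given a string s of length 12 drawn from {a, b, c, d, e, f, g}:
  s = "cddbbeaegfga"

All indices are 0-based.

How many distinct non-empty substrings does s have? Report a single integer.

73

sorted suffixes:
  #0 SA[0]=11  'a'
  #1 SA[1]=6  'aegfga'
  #2 SA[2]=3  'bbeaegfga'
  #3 SA[3]=4  'beaegfga'
  #4 SA[4]=0  'cddbbeaegfga'
  #5 SA[5]=2  'dbbeaegfga'
  #6 SA[6]=1  'ddbbeaegfga'
  #7 SA[7]=5  'eaegfga'
  #8 SA[8]=7  'egfga'
  #9 SA[9]=9  'fga'
  #10 SA[10]=10  'ga'
  #11 SA[11]=8  'gfga'

SA = [11, 6, 3, 4, 0, 2, 1, 5, 7, 9, 10, 8]
rank  pair      lcp
   1  s[11:],s[6:]  1  'a'
   2  s[6:],s[3:]  0  ''
   3  s[3:],s[4:]  1  'b'
   4  s[4:],s[0:]  0  ''
   5  s[0:],s[2:]  0  ''
   6  s[2:],s[1:]  1  'd'
   7  s[1:],s[5:]  0  ''
   8  s[5:],s[7:]  1  'e'
   9  s[7:],s[9:]  0  ''
  10  s[9:],s[10:]  0  ''
  11  s[10:],s[8:]  1  'g'

n(n+1)/2 = 12·13/2 = 78
Σ LCP = 0 + 1 + 0 + 1 + 0 + 0 + 1 + 0 + 1 + 0 + 0 + 1 = 5
distinct = 78 − 5 = 73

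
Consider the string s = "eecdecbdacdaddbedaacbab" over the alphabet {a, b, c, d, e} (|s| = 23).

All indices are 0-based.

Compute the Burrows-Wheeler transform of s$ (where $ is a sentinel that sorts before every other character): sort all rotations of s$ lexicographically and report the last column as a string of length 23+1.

rank  rotation                  last
    0  $eecdecbdacdaddbedaacbab  b
    1  aacbab$eecdecbdacdaddbed  d
    2  ab$eecdecbdacdaddbedaacb  b
    3  acbab$eecdecbdacdaddbeda  a
    4  acdaddbedaacbab$eecdecbd  d
    5  addbedaacbab$eecdecbdacd  d
    6  b$eecdecbdacdaddbedaacba  a
    7  bab$eecdecbdacdaddbedaac  c
    8  bdacdaddbedaacbab$eecdec  c
    9  bedaacbab$eecdecbdacdadd  d
   10  cbab$eecdecbdacdaddbedaa  a
   11  cbdacdaddbedaacbab$eecde  e
   12  cdaddbedaacbab$eecdecbda  a
   13  cdecbdacdaddbedaacbab$ee  e
   14  daacbab$eecdecbdacdaddbe  e
   15  dacdaddbedaacbab$eecdecb  b
   16  daddbedaacbab$eecdecbdac  c
   17  dbedaacbab$eecdecbdacdad  d
   18  ddbedaacbab$eecdecbdacda  a
   19  decbdacdaddbedaacbab$eec  c
   20  ecbdacdaddbedaacbab$eecd  d
   21  ecdecbdacdaddbedaacbab$e  e
   22  edaacbab$eecdecbdacdaddb  b
   23  eecdecbdacdaddbedaacbab$  $

bdbaddaccdaeaeebcdacdeb$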